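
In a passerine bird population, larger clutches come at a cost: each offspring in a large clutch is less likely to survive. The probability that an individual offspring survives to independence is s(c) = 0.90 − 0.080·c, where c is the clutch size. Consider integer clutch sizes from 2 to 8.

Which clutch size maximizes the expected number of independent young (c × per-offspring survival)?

Expected independent young = c × s(c):
  c=2: 2 × 0.740 = 1.480
  c=3: 3 × 0.660 = 1.980
  c=4: 4 × 0.580 = 2.320
  c=5: 5 × 0.500 = 2.500
  c=6: 6 × 0.420 = 2.520
  c=7: 7 × 0.340 = 2.380
  c=8: 8 × 0.260 = 2.080
Maximum at c = 6 (2.520 independent young).

6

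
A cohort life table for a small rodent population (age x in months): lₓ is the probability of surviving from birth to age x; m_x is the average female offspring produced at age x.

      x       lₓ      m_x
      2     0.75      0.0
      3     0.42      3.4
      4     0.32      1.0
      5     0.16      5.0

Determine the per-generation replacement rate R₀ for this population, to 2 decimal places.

R₀ = Σ lₓ m_x:
  age 2: 0.75 × 0.0 = 0.0000
  age 3: 0.42 × 3.4 = 1.4280
  age 4: 0.32 × 1.0 = 0.3200
  age 5: 0.16 × 5.0 = 0.8000
R₀ = 0.0000 + 1.4280 + 0.3200 + 0.8000 = 2.5480

2.55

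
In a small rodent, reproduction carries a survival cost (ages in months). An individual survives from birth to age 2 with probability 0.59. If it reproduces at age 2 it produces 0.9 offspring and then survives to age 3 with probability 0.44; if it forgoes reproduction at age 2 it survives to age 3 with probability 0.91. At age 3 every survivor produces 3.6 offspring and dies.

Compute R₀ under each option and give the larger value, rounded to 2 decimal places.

breed at age 2: R₀ = 0.59 × (0.9 + 0.44 × 3.6) = 0.59 × 2.4840 = 1.4656
delay to age 3: R₀ = 0.59 × (0.91 × 3.6) = 0.59 × 3.2760 = 1.9328
Higher: delay to age 3 (1.9328).

1.93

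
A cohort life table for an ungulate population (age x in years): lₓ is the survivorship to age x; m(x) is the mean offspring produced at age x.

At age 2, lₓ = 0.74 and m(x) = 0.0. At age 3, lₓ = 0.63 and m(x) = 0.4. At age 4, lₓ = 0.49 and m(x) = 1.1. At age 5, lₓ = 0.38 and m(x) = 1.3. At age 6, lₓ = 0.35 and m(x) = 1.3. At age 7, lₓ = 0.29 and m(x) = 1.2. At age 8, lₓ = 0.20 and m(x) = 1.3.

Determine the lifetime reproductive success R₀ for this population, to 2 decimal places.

2.35

R₀ = Σ lₓ m(x):
  age 2: 0.74 × 0.0 = 0.0000
  age 3: 0.63 × 0.4 = 0.2520
  age 4: 0.49 × 1.1 = 0.5390
  age 5: 0.38 × 1.3 = 0.4940
  age 6: 0.35 × 1.3 = 0.4550
  age 7: 0.29 × 1.2 = 0.3480
  age 8: 0.20 × 1.3 = 0.2600
R₀ = 0.0000 + 0.2520 + 0.5390 + 0.4940 + 0.4550 + 0.3480 + 0.2600 = 2.3480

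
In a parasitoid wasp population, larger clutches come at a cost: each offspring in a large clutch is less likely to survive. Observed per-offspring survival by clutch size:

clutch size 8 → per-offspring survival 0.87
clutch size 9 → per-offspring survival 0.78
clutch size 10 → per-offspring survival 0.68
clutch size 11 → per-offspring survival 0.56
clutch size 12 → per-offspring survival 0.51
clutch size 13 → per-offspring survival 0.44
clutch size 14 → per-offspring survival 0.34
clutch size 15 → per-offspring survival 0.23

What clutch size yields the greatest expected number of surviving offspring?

Expected surviving offspring = c × s(c):
  c=8: 8 × 0.87 = 6.960
  c=9: 9 × 0.78 = 7.020
  c=10: 10 × 0.68 = 6.800
  c=11: 11 × 0.56 = 6.160
  c=12: 12 × 0.51 = 6.120
  c=13: 13 × 0.44 = 5.720
  c=14: 14 × 0.34 = 4.760
  c=15: 15 × 0.23 = 3.450
Maximum at c = 9 (7.020 surviving offspring).

9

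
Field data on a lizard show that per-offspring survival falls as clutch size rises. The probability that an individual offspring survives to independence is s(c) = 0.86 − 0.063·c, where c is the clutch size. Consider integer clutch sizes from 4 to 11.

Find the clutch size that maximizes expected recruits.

Expected recruits = c × s(c):
  c=4: 4 × 0.608 = 2.432
  c=5: 5 × 0.545 = 2.725
  c=6: 6 × 0.482 = 2.892
  c=7: 7 × 0.419 = 2.933
  c=8: 8 × 0.356 = 2.848
  c=9: 9 × 0.293 = 2.637
  c=10: 10 × 0.230 = 2.300
  c=11: 11 × 0.167 = 1.837
Maximum at c = 7 (2.933 recruits).

7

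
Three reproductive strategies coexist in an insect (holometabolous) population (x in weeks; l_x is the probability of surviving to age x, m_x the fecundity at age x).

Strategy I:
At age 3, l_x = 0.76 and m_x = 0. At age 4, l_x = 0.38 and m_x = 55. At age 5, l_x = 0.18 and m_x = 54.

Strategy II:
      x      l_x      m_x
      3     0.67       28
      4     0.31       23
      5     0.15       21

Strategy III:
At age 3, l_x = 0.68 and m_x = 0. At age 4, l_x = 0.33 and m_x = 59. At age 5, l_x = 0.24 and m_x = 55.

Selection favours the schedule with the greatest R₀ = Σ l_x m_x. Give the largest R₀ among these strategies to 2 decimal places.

32.67

Strategy I: R₀ = 0.76×0 + 0.38×55 + 0.18×54 = 30.6200
Strategy II: R₀ = 0.67×28 + 0.31×23 + 0.15×21 = 29.0400
Strategy III: R₀ = 0.68×0 + 0.33×59 + 0.24×55 = 32.6700
Highest R₀: strategy III with 32.6700.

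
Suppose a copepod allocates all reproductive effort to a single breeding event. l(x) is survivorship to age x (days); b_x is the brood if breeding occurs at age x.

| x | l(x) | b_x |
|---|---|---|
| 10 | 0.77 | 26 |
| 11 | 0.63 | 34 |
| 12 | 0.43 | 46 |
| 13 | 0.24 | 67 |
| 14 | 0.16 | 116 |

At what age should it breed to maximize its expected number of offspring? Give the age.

Expected offspring if breeding at age x = l(x) × b_x:
  age 10: 0.77 × 26 = 20.020
  age 11: 0.63 × 34 = 21.420
  age 12: 0.43 × 46 = 19.780
  age 13: 0.24 × 67 = 16.080
  age 14: 0.16 × 116 = 18.560
Maximum at age 11 (21.420).

11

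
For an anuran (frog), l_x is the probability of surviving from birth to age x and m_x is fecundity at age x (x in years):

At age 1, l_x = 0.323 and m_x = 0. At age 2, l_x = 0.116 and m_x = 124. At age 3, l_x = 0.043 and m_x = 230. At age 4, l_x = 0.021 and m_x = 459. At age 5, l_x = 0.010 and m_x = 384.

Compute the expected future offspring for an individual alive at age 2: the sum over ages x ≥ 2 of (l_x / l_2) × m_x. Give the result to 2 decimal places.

l_2 = 0.116. Conditional survival from age 2 to x is l_x / l_2.
  x=2: (0.116/0.116) × 124 = 124.0000
  x=3: (0.043/0.116) × 230 = 85.2586
  x=4: (0.021/0.116) × 459 = 83.0948
  x=5: (0.010/0.116) × 384 = 33.1034
Sum = 124.0000 + 85.2586 + 83.0948 + 33.1034 = 325.4569

325.46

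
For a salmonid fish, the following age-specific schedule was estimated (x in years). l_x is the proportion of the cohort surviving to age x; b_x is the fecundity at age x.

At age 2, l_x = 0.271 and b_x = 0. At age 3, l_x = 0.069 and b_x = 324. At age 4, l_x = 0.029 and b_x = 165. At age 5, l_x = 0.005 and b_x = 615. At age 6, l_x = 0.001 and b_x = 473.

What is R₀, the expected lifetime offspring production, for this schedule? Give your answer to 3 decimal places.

R₀ = Σ l_x b_x:
  age 2: 0.271 × 0 = 0.0000
  age 3: 0.069 × 324 = 22.3560
  age 4: 0.029 × 165 = 4.7850
  age 5: 0.005 × 615 = 3.0750
  age 6: 0.001 × 473 = 0.4730
R₀ = 0.0000 + 22.3560 + 4.7850 + 3.0750 + 0.4730 = 30.6890

30.689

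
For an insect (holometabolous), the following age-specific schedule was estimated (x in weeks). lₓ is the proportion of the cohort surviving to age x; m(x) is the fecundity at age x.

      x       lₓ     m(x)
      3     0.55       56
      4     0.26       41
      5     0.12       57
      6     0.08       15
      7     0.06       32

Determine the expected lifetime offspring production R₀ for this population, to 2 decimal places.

51.42

R₀ = Σ lₓ m(x):
  age 3: 0.55 × 56 = 30.8000
  age 4: 0.26 × 41 = 10.6600
  age 5: 0.12 × 57 = 6.8400
  age 6: 0.08 × 15 = 1.2000
  age 7: 0.06 × 32 = 1.9200
R₀ = 30.8000 + 10.6600 + 6.8400 + 1.2000 + 1.9200 = 51.4200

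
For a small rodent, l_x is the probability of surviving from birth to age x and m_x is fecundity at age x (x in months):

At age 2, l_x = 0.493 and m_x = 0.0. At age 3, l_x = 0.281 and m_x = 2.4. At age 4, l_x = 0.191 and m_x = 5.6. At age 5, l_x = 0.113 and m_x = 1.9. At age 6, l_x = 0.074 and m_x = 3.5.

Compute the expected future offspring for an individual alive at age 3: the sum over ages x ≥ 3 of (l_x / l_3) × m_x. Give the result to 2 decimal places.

7.89

l_3 = 0.281. Conditional survival from age 3 to x is l_x / l_3.
  x=3: (0.281/0.281) × 2.4 = 2.4000
  x=4: (0.191/0.281) × 5.6 = 3.8064
  x=5: (0.113/0.281) × 1.9 = 0.7641
  x=6: (0.074/0.281) × 3.5 = 0.9217
Sum = 2.4000 + 3.8064 + 0.7641 + 0.9217 = 7.8922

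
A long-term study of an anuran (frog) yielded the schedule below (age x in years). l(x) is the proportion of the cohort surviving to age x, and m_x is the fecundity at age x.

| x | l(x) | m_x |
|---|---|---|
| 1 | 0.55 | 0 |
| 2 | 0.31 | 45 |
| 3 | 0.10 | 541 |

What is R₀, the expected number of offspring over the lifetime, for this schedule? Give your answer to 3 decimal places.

R₀ = Σ l(x) m_x:
  age 1: 0.55 × 0 = 0.0000
  age 2: 0.31 × 45 = 13.9500
  age 3: 0.10 × 541 = 54.1000
R₀ = 0.0000 + 13.9500 + 54.1000 = 68.0500

68.050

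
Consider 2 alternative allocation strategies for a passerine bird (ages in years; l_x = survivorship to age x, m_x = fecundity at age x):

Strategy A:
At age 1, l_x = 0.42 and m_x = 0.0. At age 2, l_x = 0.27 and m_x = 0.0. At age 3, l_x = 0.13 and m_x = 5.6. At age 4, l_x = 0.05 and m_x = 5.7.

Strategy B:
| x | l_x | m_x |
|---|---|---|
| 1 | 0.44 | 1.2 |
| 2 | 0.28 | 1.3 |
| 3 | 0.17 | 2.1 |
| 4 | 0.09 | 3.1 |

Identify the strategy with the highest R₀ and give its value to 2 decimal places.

Strategy A: R₀ = 0.42×0.0 + 0.27×0.0 + 0.13×5.6 + 0.05×5.7 = 1.0130
Strategy B: R₀ = 0.44×1.2 + 0.28×1.3 + 0.17×2.1 + 0.09×3.1 = 1.5280
Highest R₀: strategy B with 1.5280.

1.53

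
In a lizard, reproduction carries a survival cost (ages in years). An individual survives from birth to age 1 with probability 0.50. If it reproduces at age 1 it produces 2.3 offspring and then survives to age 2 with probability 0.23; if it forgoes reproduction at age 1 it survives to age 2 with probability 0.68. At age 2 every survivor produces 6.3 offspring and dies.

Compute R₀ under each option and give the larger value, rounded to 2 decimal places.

2.14

breed at age 1: R₀ = 0.50 × (2.3 + 0.23 × 6.3) = 0.50 × 3.7490 = 1.8745
delay to age 2: R₀ = 0.50 × (0.68 × 6.3) = 0.50 × 4.2840 = 2.1420
Higher: delay to age 2 (2.1420).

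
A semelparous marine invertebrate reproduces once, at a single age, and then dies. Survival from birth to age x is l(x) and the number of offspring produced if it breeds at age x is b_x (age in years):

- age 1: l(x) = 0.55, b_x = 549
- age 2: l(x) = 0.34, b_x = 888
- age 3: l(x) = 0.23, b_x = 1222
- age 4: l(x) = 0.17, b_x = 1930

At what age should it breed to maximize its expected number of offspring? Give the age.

4

Expected offspring if breeding at age x = l(x) × b_x:
  age 1: 0.55 × 549 = 301.950
  age 2: 0.34 × 888 = 301.920
  age 3: 0.23 × 1222 = 281.060
  age 4: 0.17 × 1930 = 328.100
Maximum at age 4 (328.100).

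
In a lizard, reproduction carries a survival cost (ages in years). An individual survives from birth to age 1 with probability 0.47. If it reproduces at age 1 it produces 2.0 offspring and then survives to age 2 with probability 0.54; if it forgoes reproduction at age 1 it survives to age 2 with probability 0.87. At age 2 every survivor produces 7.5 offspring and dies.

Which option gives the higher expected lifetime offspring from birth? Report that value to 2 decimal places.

3.07

breed at age 1: R₀ = 0.47 × (2.0 + 0.54 × 7.5) = 0.47 × 6.0500 = 2.8435
delay to age 2: R₀ = 0.47 × (0.87 × 7.5) = 0.47 × 6.5250 = 3.0667
Higher: delay to age 2 (3.0667).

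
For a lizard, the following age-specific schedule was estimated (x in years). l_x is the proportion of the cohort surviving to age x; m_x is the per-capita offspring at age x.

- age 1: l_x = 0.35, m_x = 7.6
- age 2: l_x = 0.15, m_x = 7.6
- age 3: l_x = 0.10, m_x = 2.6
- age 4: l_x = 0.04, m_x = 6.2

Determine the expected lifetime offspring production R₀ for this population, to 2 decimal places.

4.31

R₀ = Σ l_x m_x:
  age 1: 0.35 × 7.6 = 2.6600
  age 2: 0.15 × 7.6 = 1.1400
  age 3: 0.10 × 2.6 = 0.2600
  age 4: 0.04 × 6.2 = 0.2480
R₀ = 2.6600 + 1.1400 + 0.2600 + 0.2480 = 4.3080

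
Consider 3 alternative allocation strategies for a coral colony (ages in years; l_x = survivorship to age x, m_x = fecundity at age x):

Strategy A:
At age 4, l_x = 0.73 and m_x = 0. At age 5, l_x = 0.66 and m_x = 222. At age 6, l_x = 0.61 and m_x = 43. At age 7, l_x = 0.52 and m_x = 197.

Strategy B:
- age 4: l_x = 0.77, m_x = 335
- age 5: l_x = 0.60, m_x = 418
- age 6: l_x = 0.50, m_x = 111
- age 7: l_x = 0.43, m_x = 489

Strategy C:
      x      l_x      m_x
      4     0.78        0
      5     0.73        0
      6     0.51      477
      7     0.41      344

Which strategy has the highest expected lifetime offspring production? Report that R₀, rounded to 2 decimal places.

Strategy A: R₀ = 0.73×0 + 0.66×222 + 0.61×43 + 0.52×197 = 275.1900
Strategy B: R₀ = 0.77×335 + 0.60×418 + 0.50×111 + 0.43×489 = 774.5200
Strategy C: R₀ = 0.78×0 + 0.73×0 + 0.51×477 + 0.41×344 = 384.3100
Highest R₀: strategy B with 774.5200.

774.52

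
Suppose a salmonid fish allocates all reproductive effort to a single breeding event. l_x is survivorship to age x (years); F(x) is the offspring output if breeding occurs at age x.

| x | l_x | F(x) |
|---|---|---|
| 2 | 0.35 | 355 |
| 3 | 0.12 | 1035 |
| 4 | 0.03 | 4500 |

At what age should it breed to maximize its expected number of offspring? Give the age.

Expected offspring if breeding at age x = l_x × F(x):
  age 2: 0.35 × 355 = 124.250
  age 3: 0.12 × 1035 = 124.200
  age 4: 0.03 × 4500 = 135.000
Maximum at age 4 (135.000).

4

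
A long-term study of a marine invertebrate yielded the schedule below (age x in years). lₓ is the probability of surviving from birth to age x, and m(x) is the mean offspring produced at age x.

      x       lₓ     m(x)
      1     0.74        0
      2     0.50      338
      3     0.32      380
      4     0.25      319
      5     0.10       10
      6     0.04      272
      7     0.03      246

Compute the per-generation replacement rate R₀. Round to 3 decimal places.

R₀ = Σ lₓ m(x):
  age 1: 0.74 × 0 = 0.0000
  age 2: 0.50 × 338 = 169.0000
  age 3: 0.32 × 380 = 121.6000
  age 4: 0.25 × 319 = 79.7500
  age 5: 0.10 × 10 = 1.0000
  age 6: 0.04 × 272 = 10.8800
  age 7: 0.03 × 246 = 7.3800
R₀ = 0.0000 + 169.0000 + 121.6000 + 79.7500 + 1.0000 + 10.8800 + 7.3800 = 389.6100

389.610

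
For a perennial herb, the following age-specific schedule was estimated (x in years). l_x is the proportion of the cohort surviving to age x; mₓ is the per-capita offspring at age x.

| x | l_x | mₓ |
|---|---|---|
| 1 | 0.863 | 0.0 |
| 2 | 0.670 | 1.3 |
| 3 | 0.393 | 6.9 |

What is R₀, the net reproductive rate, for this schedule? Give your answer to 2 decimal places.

R₀ = Σ l_x mₓ:
  age 1: 0.863 × 0.0 = 0.0000
  age 2: 0.670 × 1.3 = 0.8710
  age 3: 0.393 × 6.9 = 2.7117
R₀ = 0.0000 + 0.8710 + 2.7117 = 3.5827

3.58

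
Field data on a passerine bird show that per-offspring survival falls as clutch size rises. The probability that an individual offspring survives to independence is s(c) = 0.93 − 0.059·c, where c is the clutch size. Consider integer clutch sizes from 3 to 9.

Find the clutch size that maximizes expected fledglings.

Expected fledglings = c × s(c):
  c=3: 3 × 0.753 = 2.259
  c=4: 4 × 0.694 = 2.776
  c=5: 5 × 0.635 = 3.175
  c=6: 6 × 0.576 = 3.456
  c=7: 7 × 0.517 = 3.619
  c=8: 8 × 0.458 = 3.664
  c=9: 9 × 0.399 = 3.591
Maximum at c = 8 (3.664 fledglings).

8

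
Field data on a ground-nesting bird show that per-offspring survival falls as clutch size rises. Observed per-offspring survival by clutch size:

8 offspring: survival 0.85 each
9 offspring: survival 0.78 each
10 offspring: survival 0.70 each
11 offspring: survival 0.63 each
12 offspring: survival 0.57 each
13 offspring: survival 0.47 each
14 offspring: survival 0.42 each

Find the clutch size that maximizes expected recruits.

Expected recruits = c × s(c):
  c=8: 8 × 0.85 = 6.800
  c=9: 9 × 0.78 = 7.020
  c=10: 10 × 0.70 = 7.000
  c=11: 11 × 0.63 = 6.930
  c=12: 12 × 0.57 = 6.840
  c=13: 13 × 0.47 = 6.110
  c=14: 14 × 0.42 = 5.880
Maximum at c = 9 (7.020 recruits).

9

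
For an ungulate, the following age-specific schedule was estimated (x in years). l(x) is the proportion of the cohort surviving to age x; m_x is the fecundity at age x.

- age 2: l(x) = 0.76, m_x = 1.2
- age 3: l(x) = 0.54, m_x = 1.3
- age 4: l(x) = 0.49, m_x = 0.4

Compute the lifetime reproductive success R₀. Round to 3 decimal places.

1.810

R₀ = Σ l(x) m_x:
  age 2: 0.76 × 1.2 = 0.9120
  age 3: 0.54 × 1.3 = 0.7020
  age 4: 0.49 × 0.4 = 0.1960
R₀ = 0.9120 + 0.7020 + 0.1960 = 1.8100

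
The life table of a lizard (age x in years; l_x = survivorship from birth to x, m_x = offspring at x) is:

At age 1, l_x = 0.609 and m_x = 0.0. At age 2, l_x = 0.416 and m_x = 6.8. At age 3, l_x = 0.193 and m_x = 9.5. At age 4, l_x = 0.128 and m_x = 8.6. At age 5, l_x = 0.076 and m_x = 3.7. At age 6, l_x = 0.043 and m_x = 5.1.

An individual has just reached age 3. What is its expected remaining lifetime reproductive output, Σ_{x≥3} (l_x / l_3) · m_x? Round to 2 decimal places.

l_3 = 0.193. Conditional survival from age 3 to x is l_x / l_3.
  x=3: (0.193/0.193) × 9.5 = 9.5000
  x=4: (0.128/0.193) × 8.6 = 5.7036
  x=5: (0.076/0.193) × 3.7 = 1.4570
  x=6: (0.043/0.193) × 5.1 = 1.1363
Sum = 9.5000 + 5.7036 + 1.4570 + 1.1363 = 17.7969

17.80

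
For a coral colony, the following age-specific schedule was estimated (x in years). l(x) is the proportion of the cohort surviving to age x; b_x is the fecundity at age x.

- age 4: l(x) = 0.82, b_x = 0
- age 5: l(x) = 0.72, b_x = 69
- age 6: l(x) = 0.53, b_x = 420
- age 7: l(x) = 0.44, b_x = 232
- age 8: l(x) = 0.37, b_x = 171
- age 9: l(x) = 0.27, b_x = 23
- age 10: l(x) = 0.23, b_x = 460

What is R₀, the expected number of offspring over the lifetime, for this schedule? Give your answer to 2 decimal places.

R₀ = Σ l(x) b_x:
  age 4: 0.82 × 0 = 0.0000
  age 5: 0.72 × 69 = 49.6800
  age 6: 0.53 × 420 = 222.6000
  age 7: 0.44 × 232 = 102.0800
  age 8: 0.37 × 171 = 63.2700
  age 9: 0.27 × 23 = 6.2100
  age 10: 0.23 × 460 = 105.8000
R₀ = 0.0000 + 49.6800 + 222.6000 + 102.0800 + 63.2700 + 6.2100 + 105.8000 = 549.6400

549.64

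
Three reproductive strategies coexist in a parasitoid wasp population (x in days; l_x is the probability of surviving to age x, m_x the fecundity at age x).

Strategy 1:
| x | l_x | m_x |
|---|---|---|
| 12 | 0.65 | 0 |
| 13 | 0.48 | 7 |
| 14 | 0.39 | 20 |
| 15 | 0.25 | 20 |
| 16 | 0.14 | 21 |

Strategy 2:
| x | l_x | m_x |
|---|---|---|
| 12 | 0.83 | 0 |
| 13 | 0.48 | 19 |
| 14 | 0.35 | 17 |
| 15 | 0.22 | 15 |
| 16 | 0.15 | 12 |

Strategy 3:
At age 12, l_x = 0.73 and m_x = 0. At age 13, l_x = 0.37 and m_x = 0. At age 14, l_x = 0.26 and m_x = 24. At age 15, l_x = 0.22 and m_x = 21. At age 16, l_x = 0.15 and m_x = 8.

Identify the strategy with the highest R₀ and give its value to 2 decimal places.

Strategy 1: R₀ = 0.65×0 + 0.48×7 + 0.39×20 + 0.25×20 + 0.14×21 = 19.1000
Strategy 2: R₀ = 0.83×0 + 0.48×19 + 0.35×17 + 0.22×15 + 0.15×12 = 20.1700
Strategy 3: R₀ = 0.73×0 + 0.37×0 + 0.26×24 + 0.22×21 + 0.15×8 = 12.0600
Highest R₀: strategy 2 with 20.1700.

20.17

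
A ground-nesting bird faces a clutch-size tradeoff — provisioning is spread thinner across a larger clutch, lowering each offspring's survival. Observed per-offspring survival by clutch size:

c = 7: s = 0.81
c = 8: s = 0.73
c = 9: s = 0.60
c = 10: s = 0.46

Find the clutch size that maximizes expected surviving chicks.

8

Expected surviving chicks = c × s(c):
  c=7: 7 × 0.81 = 5.670
  c=8: 8 × 0.73 = 5.840
  c=9: 9 × 0.60 = 5.400
  c=10: 10 × 0.46 = 4.600
Maximum at c = 8 (5.840 surviving chicks).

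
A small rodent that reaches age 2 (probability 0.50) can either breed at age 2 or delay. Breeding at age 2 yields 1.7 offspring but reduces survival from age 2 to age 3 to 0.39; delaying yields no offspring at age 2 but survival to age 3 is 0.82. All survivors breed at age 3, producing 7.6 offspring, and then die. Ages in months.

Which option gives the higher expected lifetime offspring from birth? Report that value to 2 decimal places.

3.12

breed at age 2: R₀ = 0.50 × (1.7 + 0.39 × 7.6) = 0.50 × 4.6640 = 2.3320
delay to age 3: R₀ = 0.50 × (0.82 × 7.6) = 0.50 × 6.2320 = 3.1160
Higher: delay to age 3 (3.1160).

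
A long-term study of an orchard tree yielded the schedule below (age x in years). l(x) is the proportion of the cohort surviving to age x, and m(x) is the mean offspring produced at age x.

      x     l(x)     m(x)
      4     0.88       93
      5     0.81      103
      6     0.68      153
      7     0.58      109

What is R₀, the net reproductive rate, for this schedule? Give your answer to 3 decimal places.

R₀ = Σ l(x) m(x):
  age 4: 0.88 × 93 = 81.8400
  age 5: 0.81 × 103 = 83.4300
  age 6: 0.68 × 153 = 104.0400
  age 7: 0.58 × 109 = 63.2200
R₀ = 81.8400 + 83.4300 + 104.0400 + 63.2200 = 332.5300

332.530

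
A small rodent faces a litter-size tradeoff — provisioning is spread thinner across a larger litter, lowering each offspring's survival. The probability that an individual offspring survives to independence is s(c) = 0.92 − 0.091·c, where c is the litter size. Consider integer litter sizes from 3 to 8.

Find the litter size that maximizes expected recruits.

5

Expected recruits = c × s(c):
  c=3: 3 × 0.647 = 1.941
  c=4: 4 × 0.556 = 2.224
  c=5: 5 × 0.465 = 2.325
  c=6: 6 × 0.374 = 2.244
  c=7: 7 × 0.283 = 1.981
  c=8: 8 × 0.192 = 1.536
Maximum at c = 5 (2.325 recruits).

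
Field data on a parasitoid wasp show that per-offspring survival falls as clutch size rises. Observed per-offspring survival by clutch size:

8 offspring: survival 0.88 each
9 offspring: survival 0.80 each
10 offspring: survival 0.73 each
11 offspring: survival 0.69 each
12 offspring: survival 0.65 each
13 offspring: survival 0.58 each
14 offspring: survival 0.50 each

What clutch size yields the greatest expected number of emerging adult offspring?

12

Expected emerging adult offspring = c × s(c):
  c=8: 8 × 0.88 = 7.040
  c=9: 9 × 0.80 = 7.200
  c=10: 10 × 0.73 = 7.300
  c=11: 11 × 0.69 = 7.590
  c=12: 12 × 0.65 = 7.800
  c=13: 13 × 0.58 = 7.540
  c=14: 14 × 0.50 = 7.000
Maximum at c = 12 (7.800 emerging adult offspring).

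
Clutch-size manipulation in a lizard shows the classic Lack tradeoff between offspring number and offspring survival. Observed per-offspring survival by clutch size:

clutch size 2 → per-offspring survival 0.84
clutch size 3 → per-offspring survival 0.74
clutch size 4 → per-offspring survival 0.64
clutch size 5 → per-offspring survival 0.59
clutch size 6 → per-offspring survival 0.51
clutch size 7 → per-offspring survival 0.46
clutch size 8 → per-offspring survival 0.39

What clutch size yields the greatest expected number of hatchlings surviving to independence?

7

Expected hatchlings surviving to independence = c × s(c):
  c=2: 2 × 0.84 = 1.680
  c=3: 3 × 0.74 = 2.220
  c=4: 4 × 0.64 = 2.560
  c=5: 5 × 0.59 = 2.950
  c=6: 6 × 0.51 = 3.060
  c=7: 7 × 0.46 = 3.220
  c=8: 8 × 0.39 = 3.120
Maximum at c = 7 (3.220 hatchlings surviving to independence).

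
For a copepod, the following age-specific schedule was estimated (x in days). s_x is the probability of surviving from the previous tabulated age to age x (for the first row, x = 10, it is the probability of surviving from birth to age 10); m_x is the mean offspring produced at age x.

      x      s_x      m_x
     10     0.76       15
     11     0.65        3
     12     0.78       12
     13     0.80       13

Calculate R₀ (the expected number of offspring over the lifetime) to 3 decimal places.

21.513

Survivorship from birth: l_x = s_10·s_11·…·s_x.
  l_10 = 0.76000
  l_11 = 0.49400
  l_12 = 0.38532
  l_13 = 0.30826
R₀ = Σ l_x m_x:
  age 10: 0.76000 × 15 = 11.4000
  age 11: 0.49400 × 3 = 1.4820
  age 12: 0.38532 × 12 = 4.6238
  age 13: 0.30826 × 13 = 4.0074
R₀ = 11.4000 + 1.4820 + 4.6238 + 4.0074 = 21.5132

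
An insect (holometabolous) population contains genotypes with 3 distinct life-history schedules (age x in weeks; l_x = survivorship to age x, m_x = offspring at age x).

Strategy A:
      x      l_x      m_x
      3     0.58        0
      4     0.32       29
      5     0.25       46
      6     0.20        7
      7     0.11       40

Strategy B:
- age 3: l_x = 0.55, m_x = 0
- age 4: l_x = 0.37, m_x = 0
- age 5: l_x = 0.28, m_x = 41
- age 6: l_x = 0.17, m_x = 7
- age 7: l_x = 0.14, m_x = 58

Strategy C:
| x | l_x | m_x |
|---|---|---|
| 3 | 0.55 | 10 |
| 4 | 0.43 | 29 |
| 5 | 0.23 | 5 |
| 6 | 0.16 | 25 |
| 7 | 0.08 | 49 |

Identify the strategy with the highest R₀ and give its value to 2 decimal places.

Strategy A: R₀ = 0.58×0 + 0.32×29 + 0.25×46 + 0.20×7 + 0.11×40 = 26.5800
Strategy B: R₀ = 0.55×0 + 0.37×0 + 0.28×41 + 0.17×7 + 0.14×58 = 20.7900
Strategy C: R₀ = 0.55×10 + 0.43×29 + 0.23×5 + 0.16×25 + 0.08×49 = 27.0400
Highest R₀: strategy C with 27.0400.

27.04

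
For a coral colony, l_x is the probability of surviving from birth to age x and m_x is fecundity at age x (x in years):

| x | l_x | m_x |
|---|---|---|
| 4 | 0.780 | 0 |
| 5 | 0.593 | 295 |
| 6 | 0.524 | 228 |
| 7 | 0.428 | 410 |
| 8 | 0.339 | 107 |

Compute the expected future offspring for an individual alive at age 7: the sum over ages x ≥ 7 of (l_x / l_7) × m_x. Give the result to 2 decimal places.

l_7 = 0.428. Conditional survival from age 7 to x is l_x / l_7.
  x=7: (0.428/0.428) × 410 = 410.0000
  x=8: (0.339/0.428) × 107 = 84.7500
Sum = 410.0000 + 84.7500 = 494.7500

494.75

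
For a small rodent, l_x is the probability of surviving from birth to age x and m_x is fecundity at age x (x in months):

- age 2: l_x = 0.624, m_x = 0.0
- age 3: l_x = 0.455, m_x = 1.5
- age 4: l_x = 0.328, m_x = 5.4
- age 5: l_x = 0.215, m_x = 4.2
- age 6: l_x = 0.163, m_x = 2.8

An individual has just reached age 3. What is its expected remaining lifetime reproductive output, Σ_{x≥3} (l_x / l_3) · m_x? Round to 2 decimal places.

l_3 = 0.455. Conditional survival from age 3 to x is l_x / l_3.
  x=3: (0.455/0.455) × 1.5 = 1.5000
  x=4: (0.328/0.455) × 5.4 = 3.8927
  x=5: (0.215/0.455) × 4.2 = 1.9846
  x=6: (0.163/0.455) × 2.8 = 1.0031
Sum = 1.5000 + 3.8927 + 1.9846 + 1.0031 = 8.3804

8.38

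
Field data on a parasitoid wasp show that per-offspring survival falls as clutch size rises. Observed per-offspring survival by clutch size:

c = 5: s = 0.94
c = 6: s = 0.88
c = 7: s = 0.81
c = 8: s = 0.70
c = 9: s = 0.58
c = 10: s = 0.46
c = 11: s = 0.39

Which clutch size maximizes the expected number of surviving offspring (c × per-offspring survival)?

7

Expected surviving offspring = c × s(c):
  c=5: 5 × 0.94 = 4.700
  c=6: 6 × 0.88 = 5.280
  c=7: 7 × 0.81 = 5.670
  c=8: 8 × 0.70 = 5.600
  c=9: 9 × 0.58 = 5.220
  c=10: 10 × 0.46 = 4.600
  c=11: 11 × 0.39 = 4.290
Maximum at c = 7 (5.670 surviving offspring).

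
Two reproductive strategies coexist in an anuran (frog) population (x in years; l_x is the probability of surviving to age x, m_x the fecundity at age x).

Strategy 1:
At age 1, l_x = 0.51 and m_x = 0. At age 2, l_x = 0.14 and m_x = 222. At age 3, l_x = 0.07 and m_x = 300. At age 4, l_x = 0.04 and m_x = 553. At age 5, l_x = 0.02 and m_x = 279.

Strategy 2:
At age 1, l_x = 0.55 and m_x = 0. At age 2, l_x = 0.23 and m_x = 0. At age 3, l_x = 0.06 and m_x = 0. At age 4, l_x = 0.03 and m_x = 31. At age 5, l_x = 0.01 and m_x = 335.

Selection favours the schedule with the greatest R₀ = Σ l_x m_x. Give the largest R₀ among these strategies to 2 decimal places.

79.78

Strategy 1: R₀ = 0.51×0 + 0.14×222 + 0.07×300 + 0.04×553 + 0.02×279 = 79.7800
Strategy 2: R₀ = 0.55×0 + 0.23×0 + 0.06×0 + 0.03×31 + 0.01×335 = 4.2800
Highest R₀: strategy 1 with 79.7800.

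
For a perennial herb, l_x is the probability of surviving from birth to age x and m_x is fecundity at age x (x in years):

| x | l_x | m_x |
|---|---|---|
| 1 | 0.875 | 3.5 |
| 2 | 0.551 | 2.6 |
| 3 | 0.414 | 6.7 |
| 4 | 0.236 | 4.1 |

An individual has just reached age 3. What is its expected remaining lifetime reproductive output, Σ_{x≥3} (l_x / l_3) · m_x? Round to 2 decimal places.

9.04

l_3 = 0.414. Conditional survival from age 3 to x is l_x / l_3.
  x=3: (0.414/0.414) × 6.7 = 6.7000
  x=4: (0.236/0.414) × 4.1 = 2.3372
Sum = 6.7000 + 2.3372 = 9.0372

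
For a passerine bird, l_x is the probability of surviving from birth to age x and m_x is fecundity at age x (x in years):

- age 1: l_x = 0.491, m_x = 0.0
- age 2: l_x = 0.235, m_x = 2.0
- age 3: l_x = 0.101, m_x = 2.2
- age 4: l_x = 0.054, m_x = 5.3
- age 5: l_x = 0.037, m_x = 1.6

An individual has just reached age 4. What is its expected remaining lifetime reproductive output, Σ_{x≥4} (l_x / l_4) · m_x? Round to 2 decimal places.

6.40

l_4 = 0.054. Conditional survival from age 4 to x is l_x / l_4.
  x=4: (0.054/0.054) × 5.3 = 5.3000
  x=5: (0.037/0.054) × 1.6 = 1.0963
Sum = 5.3000 + 1.0963 = 6.3963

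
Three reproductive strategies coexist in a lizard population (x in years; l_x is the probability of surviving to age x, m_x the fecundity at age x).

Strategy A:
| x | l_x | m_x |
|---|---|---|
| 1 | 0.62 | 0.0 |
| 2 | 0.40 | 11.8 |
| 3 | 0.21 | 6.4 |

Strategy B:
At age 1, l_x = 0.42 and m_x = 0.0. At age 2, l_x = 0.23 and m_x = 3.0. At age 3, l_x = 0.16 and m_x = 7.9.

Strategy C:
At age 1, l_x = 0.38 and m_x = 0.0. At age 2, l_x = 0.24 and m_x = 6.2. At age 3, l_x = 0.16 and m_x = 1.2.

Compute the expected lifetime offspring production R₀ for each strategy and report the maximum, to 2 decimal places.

Strategy A: R₀ = 0.62×0.0 + 0.40×11.8 + 0.21×6.4 = 6.0640
Strategy B: R₀ = 0.42×0.0 + 0.23×3.0 + 0.16×7.9 = 1.9540
Strategy C: R₀ = 0.38×0.0 + 0.24×6.2 + 0.16×1.2 = 1.6800
Highest R₀: strategy A with 6.0640.

6.06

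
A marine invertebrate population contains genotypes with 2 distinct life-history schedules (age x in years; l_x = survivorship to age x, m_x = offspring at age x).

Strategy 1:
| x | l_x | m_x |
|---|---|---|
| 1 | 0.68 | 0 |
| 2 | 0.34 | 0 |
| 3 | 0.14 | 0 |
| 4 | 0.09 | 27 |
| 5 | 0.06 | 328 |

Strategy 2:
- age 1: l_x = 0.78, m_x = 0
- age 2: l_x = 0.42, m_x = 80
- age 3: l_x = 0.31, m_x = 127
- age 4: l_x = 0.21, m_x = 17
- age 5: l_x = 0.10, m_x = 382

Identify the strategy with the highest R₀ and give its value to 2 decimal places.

Strategy 1: R₀ = 0.68×0 + 0.34×0 + 0.14×0 + 0.09×27 + 0.06×328 = 22.1100
Strategy 2: R₀ = 0.78×0 + 0.42×80 + 0.31×127 + 0.21×17 + 0.10×382 = 114.7400
Highest R₀: strategy 2 with 114.7400.

114.74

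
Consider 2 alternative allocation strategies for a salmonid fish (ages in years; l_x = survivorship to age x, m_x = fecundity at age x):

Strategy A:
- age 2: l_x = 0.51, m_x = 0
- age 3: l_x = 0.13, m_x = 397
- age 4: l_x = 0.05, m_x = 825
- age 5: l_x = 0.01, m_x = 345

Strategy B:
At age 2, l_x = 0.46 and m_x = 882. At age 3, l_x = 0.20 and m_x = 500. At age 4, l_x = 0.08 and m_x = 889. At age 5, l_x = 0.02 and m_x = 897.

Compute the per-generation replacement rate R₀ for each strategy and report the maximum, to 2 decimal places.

594.78

Strategy A: R₀ = 0.51×0 + 0.13×397 + 0.05×825 + 0.01×345 = 96.3100
Strategy B: R₀ = 0.46×882 + 0.20×500 + 0.08×889 + 0.02×897 = 594.7800
Highest R₀: strategy B with 594.7800.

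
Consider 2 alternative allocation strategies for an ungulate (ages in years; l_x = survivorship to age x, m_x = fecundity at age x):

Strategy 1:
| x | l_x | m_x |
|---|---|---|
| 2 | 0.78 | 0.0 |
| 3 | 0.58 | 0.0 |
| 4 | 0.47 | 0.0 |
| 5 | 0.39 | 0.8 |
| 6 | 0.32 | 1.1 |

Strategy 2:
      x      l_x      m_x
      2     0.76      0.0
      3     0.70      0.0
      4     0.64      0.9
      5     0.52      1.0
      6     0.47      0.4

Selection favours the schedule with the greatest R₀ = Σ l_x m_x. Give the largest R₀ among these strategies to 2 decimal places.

1.28

Strategy 1: R₀ = 0.78×0.0 + 0.58×0.0 + 0.47×0.0 + 0.39×0.8 + 0.32×1.1 = 0.6640
Strategy 2: R₀ = 0.76×0.0 + 0.70×0.0 + 0.64×0.9 + 0.52×1.0 + 0.47×0.4 = 1.2840
Highest R₀: strategy 2 with 1.2840.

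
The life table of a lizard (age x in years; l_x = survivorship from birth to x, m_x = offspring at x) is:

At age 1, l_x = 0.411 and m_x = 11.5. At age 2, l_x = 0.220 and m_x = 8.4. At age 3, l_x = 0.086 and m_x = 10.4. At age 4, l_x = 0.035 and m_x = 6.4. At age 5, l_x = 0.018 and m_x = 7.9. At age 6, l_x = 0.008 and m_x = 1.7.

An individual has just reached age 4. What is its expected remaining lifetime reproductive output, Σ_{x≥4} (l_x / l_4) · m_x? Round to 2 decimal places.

10.85

l_4 = 0.035. Conditional survival from age 4 to x is l_x / l_4.
  x=4: (0.035/0.035) × 6.4 = 6.4000
  x=5: (0.018/0.035) × 7.9 = 4.0629
  x=6: (0.008/0.035) × 1.7 = 0.3886
Sum = 6.4000 + 4.0629 + 0.3886 = 10.8514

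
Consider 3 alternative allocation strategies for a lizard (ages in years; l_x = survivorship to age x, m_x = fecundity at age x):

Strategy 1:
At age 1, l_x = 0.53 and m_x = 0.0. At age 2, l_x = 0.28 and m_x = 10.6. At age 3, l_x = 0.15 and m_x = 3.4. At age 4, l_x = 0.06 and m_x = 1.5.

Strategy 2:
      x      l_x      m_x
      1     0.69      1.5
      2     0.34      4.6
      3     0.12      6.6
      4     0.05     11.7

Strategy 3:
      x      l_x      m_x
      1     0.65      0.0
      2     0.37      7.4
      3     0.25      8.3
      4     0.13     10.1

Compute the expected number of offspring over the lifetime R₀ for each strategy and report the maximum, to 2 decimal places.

6.13

Strategy 1: R₀ = 0.53×0.0 + 0.28×10.6 + 0.15×3.4 + 0.06×1.5 = 3.5680
Strategy 2: R₀ = 0.69×1.5 + 0.34×4.6 + 0.12×6.6 + 0.05×11.7 = 3.9760
Strategy 3: R₀ = 0.65×0.0 + 0.37×7.4 + 0.25×8.3 + 0.13×10.1 = 6.1260
Highest R₀: strategy 3 with 6.1260.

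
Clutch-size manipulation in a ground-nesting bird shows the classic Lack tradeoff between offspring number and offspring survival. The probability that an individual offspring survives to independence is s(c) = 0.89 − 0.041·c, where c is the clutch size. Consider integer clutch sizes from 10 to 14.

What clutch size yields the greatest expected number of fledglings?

11

Expected fledglings = c × s(c):
  c=10: 10 × 0.480 = 4.800
  c=11: 11 × 0.439 = 4.829
  c=12: 12 × 0.398 = 4.776
  c=13: 13 × 0.357 = 4.641
  c=14: 14 × 0.316 = 4.424
Maximum at c = 11 (4.829 fledglings).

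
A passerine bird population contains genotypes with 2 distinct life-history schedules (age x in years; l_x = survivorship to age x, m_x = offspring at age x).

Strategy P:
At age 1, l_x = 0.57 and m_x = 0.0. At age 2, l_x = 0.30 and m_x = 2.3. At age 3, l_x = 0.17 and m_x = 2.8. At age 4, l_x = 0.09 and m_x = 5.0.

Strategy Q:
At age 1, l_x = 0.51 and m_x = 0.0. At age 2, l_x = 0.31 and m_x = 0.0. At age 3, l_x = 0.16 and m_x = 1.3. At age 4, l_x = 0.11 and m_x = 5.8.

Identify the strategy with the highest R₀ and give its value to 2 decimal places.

1.62

Strategy P: R₀ = 0.57×0.0 + 0.30×2.3 + 0.17×2.8 + 0.09×5.0 = 1.6160
Strategy Q: R₀ = 0.51×0.0 + 0.31×0.0 + 0.16×1.3 + 0.11×5.8 = 0.8460
Highest R₀: strategy P with 1.6160.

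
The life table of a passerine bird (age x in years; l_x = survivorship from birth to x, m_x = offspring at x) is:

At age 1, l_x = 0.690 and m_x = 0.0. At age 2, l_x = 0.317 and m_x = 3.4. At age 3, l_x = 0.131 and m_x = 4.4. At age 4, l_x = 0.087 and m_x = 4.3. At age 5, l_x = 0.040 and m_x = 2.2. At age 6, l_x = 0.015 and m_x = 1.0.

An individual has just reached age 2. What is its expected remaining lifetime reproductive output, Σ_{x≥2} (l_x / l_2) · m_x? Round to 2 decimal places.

6.72

l_2 = 0.317. Conditional survival from age 2 to x is l_x / l_2.
  x=2: (0.317/0.317) × 3.4 = 3.4000
  x=3: (0.131/0.317) × 4.4 = 1.8183
  x=4: (0.087/0.317) × 4.3 = 1.1801
  x=5: (0.040/0.317) × 2.2 = 0.2776
  x=6: (0.015/0.317) × 1.0 = 0.0473
Sum = 3.4000 + 1.8183 + 1.1801 + 0.2776 + 0.0473 = 6.7233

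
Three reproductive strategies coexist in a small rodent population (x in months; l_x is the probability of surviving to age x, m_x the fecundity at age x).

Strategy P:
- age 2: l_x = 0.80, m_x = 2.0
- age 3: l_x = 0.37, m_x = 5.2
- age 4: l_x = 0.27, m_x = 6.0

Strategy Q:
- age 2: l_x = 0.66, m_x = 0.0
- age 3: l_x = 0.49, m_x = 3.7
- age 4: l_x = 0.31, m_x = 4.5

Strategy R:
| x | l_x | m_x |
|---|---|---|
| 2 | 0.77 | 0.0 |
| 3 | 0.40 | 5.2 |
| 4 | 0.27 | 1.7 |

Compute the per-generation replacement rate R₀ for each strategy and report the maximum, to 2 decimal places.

Strategy P: R₀ = 0.80×2.0 + 0.37×5.2 + 0.27×6.0 = 5.1440
Strategy Q: R₀ = 0.66×0.0 + 0.49×3.7 + 0.31×4.5 = 3.2080
Strategy R: R₀ = 0.77×0.0 + 0.40×5.2 + 0.27×1.7 = 2.5390
Highest R₀: strategy P with 5.1440.

5.14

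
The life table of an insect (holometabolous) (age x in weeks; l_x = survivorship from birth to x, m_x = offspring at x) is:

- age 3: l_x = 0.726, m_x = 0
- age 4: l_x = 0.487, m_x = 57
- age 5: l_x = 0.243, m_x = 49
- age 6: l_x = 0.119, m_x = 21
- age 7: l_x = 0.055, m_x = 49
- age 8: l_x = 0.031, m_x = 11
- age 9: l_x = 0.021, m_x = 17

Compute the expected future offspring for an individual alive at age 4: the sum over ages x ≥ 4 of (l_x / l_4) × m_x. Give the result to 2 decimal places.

l_4 = 0.487. Conditional survival from age 4 to x is l_x / l_4.
  x=4: (0.487/0.487) × 57 = 57.0000
  x=5: (0.243/0.487) × 49 = 24.4497
  x=6: (0.119/0.487) × 21 = 5.1314
  x=7: (0.055/0.487) × 49 = 5.5339
  x=8: (0.031/0.487) × 11 = 0.7002
  x=9: (0.021/0.487) × 17 = 0.7331
Sum = 57.0000 + 24.4497 + 5.1314 + 5.5339 + 0.7002 + 0.7331 = 93.5483

93.55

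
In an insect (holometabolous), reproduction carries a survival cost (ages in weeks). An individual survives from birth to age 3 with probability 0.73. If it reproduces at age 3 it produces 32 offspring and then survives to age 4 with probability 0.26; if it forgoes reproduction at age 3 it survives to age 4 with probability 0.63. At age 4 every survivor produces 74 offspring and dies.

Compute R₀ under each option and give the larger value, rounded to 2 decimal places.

37.41

breed at age 3: R₀ = 0.73 × (32 + 0.26 × 74) = 0.73 × 51.2400 = 37.4052
delay to age 4: R₀ = 0.73 × (0.63 × 74) = 0.73 × 46.6200 = 34.0326
Higher: breed at age 3 (37.4052).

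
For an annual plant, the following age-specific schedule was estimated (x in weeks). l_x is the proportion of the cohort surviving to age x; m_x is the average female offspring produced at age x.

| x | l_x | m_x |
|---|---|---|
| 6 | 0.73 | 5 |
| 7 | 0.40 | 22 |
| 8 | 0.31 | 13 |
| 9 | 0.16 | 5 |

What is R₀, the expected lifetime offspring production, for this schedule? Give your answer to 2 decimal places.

17.28

R₀ = Σ l_x m_x:
  age 6: 0.73 × 5 = 3.6500
  age 7: 0.40 × 22 = 8.8000
  age 8: 0.31 × 13 = 4.0300
  age 9: 0.16 × 5 = 0.8000
R₀ = 3.6500 + 8.8000 + 4.0300 + 0.8000 = 17.2800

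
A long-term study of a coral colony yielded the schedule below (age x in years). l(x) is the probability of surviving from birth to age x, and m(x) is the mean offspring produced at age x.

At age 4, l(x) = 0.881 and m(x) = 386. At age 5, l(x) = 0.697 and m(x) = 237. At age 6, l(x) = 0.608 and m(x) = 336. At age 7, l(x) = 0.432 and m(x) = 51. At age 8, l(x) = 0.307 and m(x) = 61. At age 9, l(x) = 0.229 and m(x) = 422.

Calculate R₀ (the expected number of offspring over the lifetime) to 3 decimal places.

R₀ = Σ l(x) m(x):
  age 4: 0.881 × 386 = 340.0660
  age 5: 0.697 × 237 = 165.1890
  age 6: 0.608 × 336 = 204.2880
  age 7: 0.432 × 51 = 22.0320
  age 8: 0.307 × 61 = 18.7270
  age 9: 0.229 × 422 = 96.6380
R₀ = 340.0660 + 165.1890 + 204.2880 + 22.0320 + 18.7270 + 96.6380 = 846.9400

846.940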